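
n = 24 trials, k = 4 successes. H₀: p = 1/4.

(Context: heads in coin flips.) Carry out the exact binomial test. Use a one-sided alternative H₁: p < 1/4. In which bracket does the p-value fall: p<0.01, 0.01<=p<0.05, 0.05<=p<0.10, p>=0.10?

Exact binomial: n=24, k=4, p₀=1/4=0.2500
P(X≤4) from Σ C(n,i)·p₀^i·(1−p₀)^(n−i)
p-value (one-sided, H₁ less) = 0.24665
→ bracket: p>=0.10

p-value bracket: p>=0.10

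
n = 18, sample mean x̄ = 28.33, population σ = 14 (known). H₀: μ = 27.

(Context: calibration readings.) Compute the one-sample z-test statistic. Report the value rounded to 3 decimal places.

SE = σ/√n = 14/√18 = 3.2998
z = (x̄−μ₀)/SE = (28.33−27)/3.2998 = 0.4031

test statistic = 0.403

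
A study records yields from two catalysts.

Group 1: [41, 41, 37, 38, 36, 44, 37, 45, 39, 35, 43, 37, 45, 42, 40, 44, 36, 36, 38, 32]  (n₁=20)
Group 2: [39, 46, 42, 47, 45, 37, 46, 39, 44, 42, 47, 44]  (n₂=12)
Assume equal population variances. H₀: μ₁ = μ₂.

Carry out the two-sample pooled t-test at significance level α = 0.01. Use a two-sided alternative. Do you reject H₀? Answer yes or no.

x̄₁=39.300, s₁=3.701, n₁=20
x̄₂=43.167, s₂=3.380, n₂=12
s_p² = [19·3.701² + 11·3.380²]/30 = 12.8622
SE = √(s_p²·(1/20+1/12)) = 1.3096
t = (39.300−43.167)/1.3096 = -2.9526
df = 30
p-value (two-sided) = 0.00607
At α=0.01: p < α → reject H₀

reject H₀: yes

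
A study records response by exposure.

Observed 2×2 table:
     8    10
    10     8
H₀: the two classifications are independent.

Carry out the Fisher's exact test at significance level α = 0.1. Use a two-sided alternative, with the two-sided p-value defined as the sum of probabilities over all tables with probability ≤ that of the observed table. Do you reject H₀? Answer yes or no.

Margins: r₁=18, r₂=18, c₁=18, c₂=18, n=36
p_obs = C(18,8)·C(18,10)/C(36,18); sum pmf over tables with pmf ≤ p_obs
p-value (two-sided) = 0.73952
At α=0.1: p ≥ α → fail to reject H₀

reject H₀: no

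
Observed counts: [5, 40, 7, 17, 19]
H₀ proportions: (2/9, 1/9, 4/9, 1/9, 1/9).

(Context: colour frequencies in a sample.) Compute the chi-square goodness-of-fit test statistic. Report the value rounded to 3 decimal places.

n = 88; E_i = n·p_i = [19.56, 9.78, 39.11, 9.78, 9.78]
χ² = (5−19.56)²/19.56 + (40−9.78)²/9.78 + (7−39.11)²/39.11 + (17−9.78)²/9.78 + (19−9.78)²/9.78 = 144.6449
df = 4

test statistic = 144.645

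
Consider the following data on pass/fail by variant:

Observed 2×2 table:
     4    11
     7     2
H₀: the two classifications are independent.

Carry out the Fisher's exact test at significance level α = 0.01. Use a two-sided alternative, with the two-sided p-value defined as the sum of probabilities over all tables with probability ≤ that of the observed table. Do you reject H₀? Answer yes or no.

reject H₀: no

Margins: r₁=15, r₂=9, c₁=11, c₂=13, n=24
p_obs = C(15,4)·C(9,7)/C(24,11); sum pmf over tables with pmf ≤ p_obs
p-value (two-sided) = 0.03274
At α=0.01: p ≥ α → fail to reject H₀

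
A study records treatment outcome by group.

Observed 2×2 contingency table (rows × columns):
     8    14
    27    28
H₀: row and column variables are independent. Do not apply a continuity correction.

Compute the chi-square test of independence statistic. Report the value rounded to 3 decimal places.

test statistic = 1.027

Row totals [22, 55], col totals [35, 42], n=77
χ² = (8−10.00)²/10.00 + (14−12.00)²/12.00 + (27−25.00)²/25.00 + (28−30.00)²/30.00 = 1.0267
df = 1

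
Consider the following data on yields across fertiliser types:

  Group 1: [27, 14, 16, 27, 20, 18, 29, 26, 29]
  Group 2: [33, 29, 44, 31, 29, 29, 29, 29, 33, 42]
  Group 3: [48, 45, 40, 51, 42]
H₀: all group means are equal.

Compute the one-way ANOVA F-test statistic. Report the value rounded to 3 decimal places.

Group means [22.89, 32.80, 45.20], grand mean 31.667
SSB = Σnᵢ(x̄ᵢ−x̄)² = 1622.044; SSW = ΣΣ(x−x̄ᵢ)² = 641.289
MSB = 1622.044/2 = 811.0222; MSW = 641.289/21 = 30.5376
F = MSB/MSW = 26.5582
df = (2, 21)

test statistic = 26.558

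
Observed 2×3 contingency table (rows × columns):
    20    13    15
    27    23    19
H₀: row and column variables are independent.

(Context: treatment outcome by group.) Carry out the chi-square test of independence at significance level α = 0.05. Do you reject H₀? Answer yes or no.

Row totals [48, 69], col totals [47, 36, 34], n=117
χ² = (20−19.28)²/19.28 + (13−14.77)²/14.77 + (15−13.95)²/13.95 + (27−27.72)²/27.72 + (23−21.23)²/21.23 + (19−20.05)²/20.05 = 0.5391
df = 2
p-value (upper-tail) = 0.76374
At α=0.05: p ≥ α → fail to reject H₀

reject H₀: no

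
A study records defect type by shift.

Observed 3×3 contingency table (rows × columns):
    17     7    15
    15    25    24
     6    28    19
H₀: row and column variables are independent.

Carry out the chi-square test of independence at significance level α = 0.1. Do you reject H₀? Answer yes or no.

Row totals [39, 64, 53], col totals [38, 60, 58], n=156
χ² = (17−9.50)²/9.50 + (7−15.00)²/15.00 + (15−14.50)²/14.50 + (15−15.59)²/15.59 + (25−24.62)²/24.62 + (24−23.79)²/23.79 + (6−12.91)²/12.91 + (28−20.38)²/20.38 + (19−19.71)²/19.71 = 16.8040
df = 4
p-value (upper-tail) = 0.00211
At α=0.1: p < α → reject H₀

reject H₀: yes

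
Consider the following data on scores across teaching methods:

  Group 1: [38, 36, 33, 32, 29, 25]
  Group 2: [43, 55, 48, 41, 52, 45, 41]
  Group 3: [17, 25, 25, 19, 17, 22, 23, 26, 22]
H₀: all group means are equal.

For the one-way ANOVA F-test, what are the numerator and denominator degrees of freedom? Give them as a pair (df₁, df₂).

degrees of freedom = [2, 19]

k = 3 groups, N = 22 total
df = (k−1, N−k) = (3−1, 22−3) = (2, 19)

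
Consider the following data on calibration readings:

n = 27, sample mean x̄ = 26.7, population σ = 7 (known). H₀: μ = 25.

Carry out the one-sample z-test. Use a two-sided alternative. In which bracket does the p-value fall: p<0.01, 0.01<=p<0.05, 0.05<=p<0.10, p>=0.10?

SE = σ/√n = 7/√27 = 1.3472
z = (x̄−μ₀)/SE = (26.7−25)/1.3472 = 1.2619
p-value (two-sided) = 0.20698
→ bracket: p>=0.10

p-value bracket: p>=0.10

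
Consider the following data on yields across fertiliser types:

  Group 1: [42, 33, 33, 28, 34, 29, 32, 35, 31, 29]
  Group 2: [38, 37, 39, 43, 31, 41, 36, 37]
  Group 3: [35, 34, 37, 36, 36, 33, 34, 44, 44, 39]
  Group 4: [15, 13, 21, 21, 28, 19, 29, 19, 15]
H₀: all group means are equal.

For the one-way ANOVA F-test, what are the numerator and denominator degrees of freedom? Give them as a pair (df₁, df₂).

degrees of freedom = [3, 33]

k = 4 groups, N = 37 total
df = (k−1, N−k) = (4−1, 37−4) = (3, 33)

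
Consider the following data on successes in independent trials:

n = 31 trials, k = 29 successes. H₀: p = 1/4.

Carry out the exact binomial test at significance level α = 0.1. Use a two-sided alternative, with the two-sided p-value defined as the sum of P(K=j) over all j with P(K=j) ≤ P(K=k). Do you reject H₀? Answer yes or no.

Exact binomial: n=31, k=29, p₀=1/4=0.2500
P(X=j) = C(n,j)·p₀^j·(1−p₀)^(n−j); p = Σ P(X=j) over j with P(X=j) ≤ P(X=29)
p-value (two-sided) = 0.00000
At α=0.1: p < α → reject H₀

reject H₀: yes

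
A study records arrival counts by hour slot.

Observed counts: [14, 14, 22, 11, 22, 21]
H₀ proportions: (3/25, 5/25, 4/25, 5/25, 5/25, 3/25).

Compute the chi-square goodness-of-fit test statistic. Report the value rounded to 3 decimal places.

n = 104; E_i = n·p_i = [12.48, 20.80, 16.64, 20.80, 20.80, 12.48]
χ² = (14−12.48)²/12.48 + (14−20.80)²/20.80 + (22−16.64)²/16.64 + (11−20.80)²/20.80 + (22−20.80)²/20.80 + (21−12.48)²/12.48 = 14.6378
df = 5

test statistic = 14.638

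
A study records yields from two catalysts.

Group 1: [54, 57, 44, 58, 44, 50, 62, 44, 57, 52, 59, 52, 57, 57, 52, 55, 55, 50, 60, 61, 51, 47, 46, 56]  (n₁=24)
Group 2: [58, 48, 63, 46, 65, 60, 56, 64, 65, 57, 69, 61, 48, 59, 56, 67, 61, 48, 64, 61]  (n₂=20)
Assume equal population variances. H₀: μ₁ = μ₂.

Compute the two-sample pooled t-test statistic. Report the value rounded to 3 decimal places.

x̄₁=53.333, s₁=5.467, n₁=24
x̄₂=58.800, s₂=6.764, n₂=20
s_p² = [23·5.467² + 19·6.764²]/42 = 37.0603
SE = √(s_p²·(1/24+1/20)) = 1.8431
t = (53.333−58.800)/1.8431 = -2.9659
df = 42

test statistic = -2.966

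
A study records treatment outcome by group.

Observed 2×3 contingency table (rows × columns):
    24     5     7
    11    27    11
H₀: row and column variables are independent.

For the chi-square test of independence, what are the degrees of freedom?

degrees of freedom = 2

df = (r−1)(c−1) = (2−1)·(3−1) = 2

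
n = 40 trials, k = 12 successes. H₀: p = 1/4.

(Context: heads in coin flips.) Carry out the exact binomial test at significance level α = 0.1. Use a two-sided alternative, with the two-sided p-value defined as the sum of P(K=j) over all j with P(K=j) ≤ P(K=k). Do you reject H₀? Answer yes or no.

Exact binomial: n=40, k=12, p₀=1/4=0.2500
P(X=j) = C(n,j)·p₀^j·(1−p₀)^(n−j); p = Σ P(X=j) over j with P(X=j) ≤ P(X=12)
p-value (two-sided) = 0.46681
At α=0.1: p ≥ α → fail to reject H₀

reject H₀: no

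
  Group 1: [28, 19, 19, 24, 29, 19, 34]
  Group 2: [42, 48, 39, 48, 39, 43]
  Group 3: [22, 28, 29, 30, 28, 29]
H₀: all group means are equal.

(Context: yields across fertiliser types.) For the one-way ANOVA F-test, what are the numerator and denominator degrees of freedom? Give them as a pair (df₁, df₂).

k = 3 groups, N = 19 total
df = (k−1, N−k) = (3−1, 19−3) = (2, 16)

degrees of freedom = [2, 16]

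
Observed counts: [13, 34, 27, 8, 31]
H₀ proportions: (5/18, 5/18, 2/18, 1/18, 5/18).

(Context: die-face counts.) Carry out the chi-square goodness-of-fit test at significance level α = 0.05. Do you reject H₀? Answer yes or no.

reject H₀: yes

n = 113; E_i = n·p_i = [31.39, 31.39, 12.56, 6.28, 31.39]
χ² = (13−31.39)²/31.39 + (34−31.39)²/31.39 + (27−12.56)²/12.56 + (8−6.28)²/6.28 + (31−31.39)²/31.39 = 28.0850
df = 4
p-value (upper-tail) = 0.00001
At α=0.05: p < α → reject H₀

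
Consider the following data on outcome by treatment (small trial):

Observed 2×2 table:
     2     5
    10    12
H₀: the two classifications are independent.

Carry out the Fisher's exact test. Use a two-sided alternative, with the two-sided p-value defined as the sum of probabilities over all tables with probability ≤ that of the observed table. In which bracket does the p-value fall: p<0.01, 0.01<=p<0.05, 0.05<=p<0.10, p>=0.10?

Margins: r₁=7, r₂=22, c₁=12, c₂=17, n=29
p_obs = C(7,2)·C(22,10)/C(29,12); sum pmf over tables with pmf ≤ p_obs
p-value (two-sided) = 0.66453
→ bracket: p>=0.10

p-value bracket: p>=0.10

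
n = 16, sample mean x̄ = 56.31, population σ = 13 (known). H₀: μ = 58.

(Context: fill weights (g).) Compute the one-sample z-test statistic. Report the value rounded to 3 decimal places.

SE = σ/√n = 13/√16 = 3.2500
z = (x̄−μ₀)/SE = (56.31−58)/3.2500 = -0.5200

test statistic = -0.520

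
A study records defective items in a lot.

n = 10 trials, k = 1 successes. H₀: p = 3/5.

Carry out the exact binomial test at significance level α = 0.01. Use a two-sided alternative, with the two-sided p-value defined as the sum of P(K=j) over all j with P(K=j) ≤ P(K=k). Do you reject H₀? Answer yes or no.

reject H₀: yes

Exact binomial: n=10, k=1, p₀=3/5=0.6000
P(X=j) = C(n,j)·p₀^j·(1−p₀)^(n−j); p = Σ P(X=j) over j with P(X=j) ≤ P(X=1)
p-value (two-sided) = 0.00168
At α=0.01: p < α → reject H₀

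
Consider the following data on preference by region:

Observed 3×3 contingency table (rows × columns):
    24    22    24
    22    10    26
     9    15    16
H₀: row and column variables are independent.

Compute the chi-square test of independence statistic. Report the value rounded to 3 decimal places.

Row totals [70, 58, 40], col totals [55, 47, 66], n=168
χ² = (24−22.92)²/22.92 + (22−19.58)²/19.58 + (24−27.50)²/27.50 + (22−18.99)²/18.99 + (10−16.23)²/16.23 + (26−22.79)²/22.79 + (9−13.10)²/13.10 + (15−11.19)²/11.19 + (16−15.71)²/15.71 = 6.6979
df = 4

test statistic = 6.698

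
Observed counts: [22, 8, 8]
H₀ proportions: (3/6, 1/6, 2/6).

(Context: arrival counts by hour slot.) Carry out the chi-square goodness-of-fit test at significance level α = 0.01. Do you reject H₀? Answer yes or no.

n = 38; E_i = n·p_i = [19.00, 6.33, 12.67]
χ² = (22−19.00)²/19.00 + (8−6.33)²/6.33 + (8−12.67)²/12.67 = 2.6316
df = 2
p-value (upper-tail) = 0.26826
At α=0.01: p ≥ α → fail to reject H₀

reject H₀: no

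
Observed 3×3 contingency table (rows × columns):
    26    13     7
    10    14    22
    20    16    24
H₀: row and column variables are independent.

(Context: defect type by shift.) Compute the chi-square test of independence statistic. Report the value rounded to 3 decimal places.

test statistic = 15.777

Row totals [46, 46, 60], col totals [56, 43, 53], n=152
χ² = (26−16.95)²/16.95 + (13−13.01)²/13.01 + (7−16.04)²/16.04 + (10−16.95)²/16.95 + (14−13.01)²/13.01 + (22−16.04)²/16.04 + (20−22.11)²/22.11 + (16−16.97)²/16.97 + (24−20.92)²/20.92 = 15.7774
df = 4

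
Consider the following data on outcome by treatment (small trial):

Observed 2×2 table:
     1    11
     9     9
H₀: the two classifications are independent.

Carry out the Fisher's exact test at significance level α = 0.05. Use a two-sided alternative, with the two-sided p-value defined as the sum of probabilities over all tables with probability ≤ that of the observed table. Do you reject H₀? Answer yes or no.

reject H₀: yes

Margins: r₁=12, r₂=18, c₁=10, c₂=20, n=30
p_obs = C(12,1)·C(18,9)/C(30,10); sum pmf over tables with pmf ≤ p_obs
p-value (two-sided) = 0.02353
At α=0.05: p < α → reject H₀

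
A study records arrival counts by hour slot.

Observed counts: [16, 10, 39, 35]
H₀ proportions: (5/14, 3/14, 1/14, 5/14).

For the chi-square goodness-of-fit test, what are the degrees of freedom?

df = k − 1 = 4 − 1 = 3

degrees of freedom = 3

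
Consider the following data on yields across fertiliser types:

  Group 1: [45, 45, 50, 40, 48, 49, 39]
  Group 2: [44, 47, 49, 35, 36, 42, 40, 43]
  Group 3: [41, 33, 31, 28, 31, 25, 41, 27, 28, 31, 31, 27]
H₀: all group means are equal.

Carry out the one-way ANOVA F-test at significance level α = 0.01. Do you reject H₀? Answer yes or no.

reject H₀: yes

Group means [45.14, 42.00, 31.17], grand mean 38.000
SSB = Σnᵢ(x̄ᵢ−x̄)² = 1045.476; SSW = ΣΣ(x−x̄ᵢ)² = 568.524
MSB = 1045.476/2 = 522.7381; MSW = 568.524/24 = 23.6885
F = MSB/MSW = 22.0672
df = (2, 24)
p-value (upper-tail) = 0.00000
At α=0.01: p < α → reject H₀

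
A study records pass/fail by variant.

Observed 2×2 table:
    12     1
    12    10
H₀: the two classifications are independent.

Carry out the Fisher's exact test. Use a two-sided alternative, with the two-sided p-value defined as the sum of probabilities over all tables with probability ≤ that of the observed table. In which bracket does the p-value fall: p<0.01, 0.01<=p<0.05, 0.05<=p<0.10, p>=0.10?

p-value bracket: 0.01<=p<0.05

Margins: r₁=13, r₂=22, c₁=24, c₂=11, n=35
p_obs = C(13,12)·C(22,12)/C(35,24); sum pmf over tables with pmf ≤ p_obs
p-value (two-sided) = 0.02700
→ bracket: 0.01<=p<0.05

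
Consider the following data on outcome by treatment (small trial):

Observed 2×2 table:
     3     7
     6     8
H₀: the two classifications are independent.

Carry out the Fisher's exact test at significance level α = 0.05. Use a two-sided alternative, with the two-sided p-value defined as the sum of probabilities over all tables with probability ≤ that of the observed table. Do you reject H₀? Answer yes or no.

Margins: r₁=10, r₂=14, c₁=9, c₂=15, n=24
p_obs = C(10,3)·C(14,6)/C(24,9); sum pmf over tables with pmf ≤ p_obs
p-value (two-sided) = 0.67846
At α=0.05: p ≥ α → fail to reject H₀

reject H₀: no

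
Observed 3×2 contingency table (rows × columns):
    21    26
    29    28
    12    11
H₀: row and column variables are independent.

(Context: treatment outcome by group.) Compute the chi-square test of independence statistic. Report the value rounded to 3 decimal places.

Row totals [47, 57, 23], col totals [62, 65], n=127
χ² = (21−22.94)²/22.94 + (26−24.06)²/24.06 + (29−27.83)²/27.83 + (28−29.17)²/29.17 + (12−11.23)²/11.23 + (11−11.77)²/11.77 = 0.5224
df = 2

test statistic = 0.522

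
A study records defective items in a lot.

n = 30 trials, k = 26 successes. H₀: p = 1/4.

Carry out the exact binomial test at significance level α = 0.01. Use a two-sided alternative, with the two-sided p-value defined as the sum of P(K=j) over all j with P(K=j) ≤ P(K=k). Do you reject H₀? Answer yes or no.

reject H₀: yes

Exact binomial: n=30, k=26, p₀=1/4=0.2500
P(X=j) = C(n,j)·p₀^j·(1−p₀)^(n−j); p = Σ P(X=j) over j with P(X=j) ≤ P(X=26)
p-value (two-sided) = 0.00000
At α=0.01: p < α → reject H₀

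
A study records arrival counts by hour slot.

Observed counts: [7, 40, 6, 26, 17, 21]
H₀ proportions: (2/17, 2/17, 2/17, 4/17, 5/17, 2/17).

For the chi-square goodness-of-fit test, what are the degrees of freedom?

df = k − 1 = 6 − 1 = 5

degrees of freedom = 5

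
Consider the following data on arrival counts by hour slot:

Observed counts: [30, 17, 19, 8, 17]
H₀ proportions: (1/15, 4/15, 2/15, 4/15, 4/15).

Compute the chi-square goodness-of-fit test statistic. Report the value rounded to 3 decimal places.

test statistic = 113.560

n = 91; E_i = n·p_i = [6.07, 24.27, 12.13, 24.27, 24.27]
χ² = (30−6.07)²/6.07 + (17−24.27)²/24.27 + (19−12.13)²/12.13 + (8−24.27)²/24.27 + (17−24.27)²/24.27 = 113.5604
df = 4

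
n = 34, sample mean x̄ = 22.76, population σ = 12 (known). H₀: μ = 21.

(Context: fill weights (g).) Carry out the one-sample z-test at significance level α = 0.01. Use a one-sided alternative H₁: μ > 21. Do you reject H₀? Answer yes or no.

SE = σ/√n = 12/√34 = 2.0580
z = (x̄−μ₀)/SE = (22.76−21)/2.0580 = 0.8552
p-value (one-sided, H₁ greater) = 0.19622
At α=0.01: p ≥ α → fail to reject H₀

reject H₀: no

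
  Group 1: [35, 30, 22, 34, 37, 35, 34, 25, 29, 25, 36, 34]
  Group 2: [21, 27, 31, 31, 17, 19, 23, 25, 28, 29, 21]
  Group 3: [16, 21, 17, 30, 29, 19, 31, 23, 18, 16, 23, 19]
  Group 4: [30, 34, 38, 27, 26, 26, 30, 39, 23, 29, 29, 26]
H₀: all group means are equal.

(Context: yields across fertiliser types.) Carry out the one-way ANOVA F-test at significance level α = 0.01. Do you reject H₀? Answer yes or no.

Group means [31.33, 24.73, 21.83, 29.75], grand mean 26.957
SSB = Σnᵢ(x̄ᵢ−x̄)² = 693.150; SSW = ΣΣ(x−x̄ᵢ)² = 1108.765
MSB = 693.150/3 = 231.0499; MSW = 1108.765/43 = 25.7852
F = MSB/MSW = 8.9606
df = (3, 43)
p-value (upper-tail) = 0.00010
At α=0.01: p < α → reject H₀

reject H₀: yes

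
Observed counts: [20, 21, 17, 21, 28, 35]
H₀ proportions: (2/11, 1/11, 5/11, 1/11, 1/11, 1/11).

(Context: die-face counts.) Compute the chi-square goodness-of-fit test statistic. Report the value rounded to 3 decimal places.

test statistic = 101.921

n = 142; E_i = n·p_i = [25.82, 12.91, 64.55, 12.91, 12.91, 12.91]
χ² = (20−25.82)²/25.82 + (21−12.91)²/12.91 + (17−64.55)²/64.55 + (21−12.91)²/12.91 + (28−12.91)²/12.91 + (35−12.91)²/12.91 = 101.9211
df = 5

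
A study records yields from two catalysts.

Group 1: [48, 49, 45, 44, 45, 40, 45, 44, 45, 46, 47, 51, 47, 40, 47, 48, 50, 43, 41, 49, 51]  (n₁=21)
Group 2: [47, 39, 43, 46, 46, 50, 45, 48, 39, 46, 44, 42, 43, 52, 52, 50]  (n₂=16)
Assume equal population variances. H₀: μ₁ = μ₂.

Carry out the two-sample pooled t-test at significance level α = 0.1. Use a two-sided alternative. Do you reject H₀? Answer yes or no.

reject H₀: no

x̄₁=45.952, s₁=3.263, n₁=21
x̄₂=45.750, s₂=4.041, n₂=16
s_p² = [20·3.263² + 15·4.041²]/35 = 13.0844
SE = √(s_p²·(1/21+1/16)) = 1.2003
t = (45.952−45.750)/1.2003 = 0.1686
df = 35
p-value (two-sided) = 0.86708
At α=0.1: p ≥ α → fail to reject H₀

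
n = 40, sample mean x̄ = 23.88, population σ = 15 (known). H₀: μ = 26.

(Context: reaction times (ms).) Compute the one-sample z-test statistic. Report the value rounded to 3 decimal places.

SE = σ/√n = 15/√40 = 2.3717
z = (x̄−μ₀)/SE = (23.88−26)/2.3717 = -0.8939

test statistic = -0.894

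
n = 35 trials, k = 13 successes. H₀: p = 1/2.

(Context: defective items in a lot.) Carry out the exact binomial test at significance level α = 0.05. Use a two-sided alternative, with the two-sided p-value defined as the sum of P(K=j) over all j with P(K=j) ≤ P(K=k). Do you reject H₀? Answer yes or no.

reject H₀: no

Exact binomial: n=35, k=13, p₀=1/2=0.5000
P(X=j) = C(n,j)·p₀^j·(1−p₀)^(n−j); p = Σ P(X=j) over j with P(X=j) ≤ P(X=13)
p-value (two-sided) = 0.17547
At α=0.05: p ≥ α → fail to reject H₀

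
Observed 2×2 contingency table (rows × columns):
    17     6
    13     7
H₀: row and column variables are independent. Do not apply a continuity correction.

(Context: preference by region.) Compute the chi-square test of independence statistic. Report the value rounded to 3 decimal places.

test statistic = 0.403

Row totals [23, 20], col totals [30, 13], n=43
χ² = (17−16.05)²/16.05 + (6−6.95)²/6.95 + (13−13.95)²/13.95 + (7−6.05)²/6.05 = 0.4029
df = 1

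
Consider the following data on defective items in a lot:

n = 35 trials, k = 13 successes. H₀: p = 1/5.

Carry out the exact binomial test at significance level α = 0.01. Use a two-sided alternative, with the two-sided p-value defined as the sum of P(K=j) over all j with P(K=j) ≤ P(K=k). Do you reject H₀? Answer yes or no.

Exact binomial: n=35, k=13, p₀=1/5=0.2000
P(X=j) = C(n,j)·p₀^j·(1−p₀)^(n−j); p = Σ P(X=j) over j with P(X=j) ≤ P(X=13)
p-value (two-sided) = 0.01814
At α=0.01: p ≥ α → fail to reject H₀

reject H₀: no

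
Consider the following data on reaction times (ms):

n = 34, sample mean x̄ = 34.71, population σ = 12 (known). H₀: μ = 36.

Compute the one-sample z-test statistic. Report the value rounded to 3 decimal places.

SE = σ/√n = 12/√34 = 2.0580
z = (x̄−μ₀)/SE = (34.71−36)/2.0580 = -0.6268

test statistic = -0.627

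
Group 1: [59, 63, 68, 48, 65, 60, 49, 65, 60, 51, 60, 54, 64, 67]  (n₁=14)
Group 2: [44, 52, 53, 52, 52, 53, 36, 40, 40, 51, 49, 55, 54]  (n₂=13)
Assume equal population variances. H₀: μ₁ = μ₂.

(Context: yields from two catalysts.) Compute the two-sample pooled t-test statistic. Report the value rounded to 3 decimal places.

x̄₁=59.500, s₁=6.607, n₁=14
x̄₂=48.538, s₂=6.306, n₂=13
s_p² = [13·6.607² + 12·6.306²]/25 = 41.7892
SE = √(s_p²·(1/14+1/13)) = 2.4899
t = (59.500−48.538)/2.4899 = 4.4024
df = 25

test statistic = 4.402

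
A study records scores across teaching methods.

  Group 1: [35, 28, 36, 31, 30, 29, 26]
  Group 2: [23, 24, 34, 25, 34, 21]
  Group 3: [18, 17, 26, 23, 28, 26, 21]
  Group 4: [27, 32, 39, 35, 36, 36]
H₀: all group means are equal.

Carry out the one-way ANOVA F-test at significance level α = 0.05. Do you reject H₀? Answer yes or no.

Group means [30.71, 26.83, 22.71, 34.17], grand mean 28.462
SSB = Σnᵢ(x̄ᵢ−x̄)² = 477.938; SSW = ΣΣ(x−x̄ᵢ)² = 436.524
MSB = 477.938/3 = 159.3126; MSW = 436.524/22 = 19.8420
F = MSB/MSW = 8.0291
df = (3, 22)
p-value (upper-tail) = 0.00085
At α=0.05: p < α → reject H₀

reject H₀: yes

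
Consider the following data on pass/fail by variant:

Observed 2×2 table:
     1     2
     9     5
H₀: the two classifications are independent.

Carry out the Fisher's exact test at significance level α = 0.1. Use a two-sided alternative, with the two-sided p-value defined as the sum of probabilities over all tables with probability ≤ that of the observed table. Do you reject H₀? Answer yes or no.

Margins: r₁=3, r₂=14, c₁=10, c₂=7, n=17
p_obs = C(3,1)·C(14,9)/C(17,10); sum pmf over tables with pmf ≤ p_obs
p-value (two-sided) = 0.53676
At α=0.1: p ≥ α → fail to reject H₀

reject H₀: no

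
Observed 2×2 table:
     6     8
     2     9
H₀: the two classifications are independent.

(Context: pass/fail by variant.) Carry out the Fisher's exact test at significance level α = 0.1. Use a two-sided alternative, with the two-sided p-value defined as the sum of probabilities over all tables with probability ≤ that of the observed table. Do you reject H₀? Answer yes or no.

reject H₀: no

Margins: r₁=14, r₂=11, c₁=8, c₂=17, n=25
p_obs = C(14,6)·C(11,2)/C(25,8); sum pmf over tables with pmf ≤ p_obs
p-value (two-sided) = 0.23368
At α=0.1: p ≥ α → fail to reject H₀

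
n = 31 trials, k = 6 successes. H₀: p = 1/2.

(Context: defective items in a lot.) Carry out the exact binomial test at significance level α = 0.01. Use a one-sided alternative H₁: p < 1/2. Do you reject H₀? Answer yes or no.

Exact binomial: n=31, k=6, p₀=1/2=0.5000
P(X≤6) from Σ C(n,i)·p₀^i·(1−p₀)^(n−i)
p-value (one-sided, H₁ less) = 0.00044
At α=0.01: p < α → reject H₀

reject H₀: yes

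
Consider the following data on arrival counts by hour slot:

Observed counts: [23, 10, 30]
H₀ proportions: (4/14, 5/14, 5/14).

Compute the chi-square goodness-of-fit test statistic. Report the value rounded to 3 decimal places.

test statistic = 10.833

n = 63; E_i = n·p_i = [18.00, 22.50, 22.50]
χ² = (23−18.00)²/18.00 + (10−22.50)²/22.50 + (30−22.50)²/22.50 = 10.8333
df = 2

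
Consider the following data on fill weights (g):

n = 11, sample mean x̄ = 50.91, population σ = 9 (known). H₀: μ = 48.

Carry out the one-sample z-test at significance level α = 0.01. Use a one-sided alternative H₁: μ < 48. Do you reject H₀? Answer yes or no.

reject H₀: no

SE = σ/√n = 9/√11 = 2.7136
z = (x̄−μ₀)/SE = (50.91−48)/2.7136 = 1.0724
p-value (one-sided, H₁ less) = 0.85822
At α=0.01: p ≥ α → fail to reject H₀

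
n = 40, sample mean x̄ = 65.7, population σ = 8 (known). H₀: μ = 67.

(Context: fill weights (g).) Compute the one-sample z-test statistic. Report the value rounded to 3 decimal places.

test statistic = -1.028

SE = σ/√n = 8/√40 = 1.2649
z = (x̄−μ₀)/SE = (65.7−67)/1.2649 = -1.0277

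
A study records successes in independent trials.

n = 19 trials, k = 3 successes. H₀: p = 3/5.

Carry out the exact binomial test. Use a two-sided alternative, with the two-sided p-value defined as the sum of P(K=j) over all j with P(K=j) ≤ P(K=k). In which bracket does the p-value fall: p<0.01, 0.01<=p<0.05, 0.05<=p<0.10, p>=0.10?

p-value bracket: p<0.01

Exact binomial: n=19, k=3, p₀=3/5=0.6000
P(X=j) = C(n,j)·p₀^j·(1−p₀)^(n−j); p = Σ P(X=j) over j with P(X=j) ≤ P(X=3)
p-value (two-sided) = 0.00016
→ bracket: p<0.01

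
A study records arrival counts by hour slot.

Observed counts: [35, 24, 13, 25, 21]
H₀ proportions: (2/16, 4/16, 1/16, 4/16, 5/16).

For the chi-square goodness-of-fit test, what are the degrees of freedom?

degrees of freedom = 4

df = k − 1 = 5 − 1 = 4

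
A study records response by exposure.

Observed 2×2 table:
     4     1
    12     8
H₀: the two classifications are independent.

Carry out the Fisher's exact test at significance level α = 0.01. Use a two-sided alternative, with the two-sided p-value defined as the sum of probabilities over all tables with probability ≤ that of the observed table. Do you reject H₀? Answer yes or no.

reject H₀: no

Margins: r₁=5, r₂=20, c₁=16, c₂=9, n=25
p_obs = C(5,4)·C(20,12)/C(25,16); sum pmf over tables with pmf ≤ p_obs
p-value (two-sided) = 0.62055
At α=0.01: p ≥ α → fail to reject H₀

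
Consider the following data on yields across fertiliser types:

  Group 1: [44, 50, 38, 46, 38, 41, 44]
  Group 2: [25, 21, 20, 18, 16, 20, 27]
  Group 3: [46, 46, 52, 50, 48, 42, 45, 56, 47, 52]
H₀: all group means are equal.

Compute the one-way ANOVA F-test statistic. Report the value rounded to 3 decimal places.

test statistic = 96.673

Group means [43.00, 21.00, 48.40], grand mean 38.833
SSB = Σnᵢ(x̄ᵢ−x̄)² = 3262.933; SSW = ΣΣ(x−x̄ᵢ)² = 354.400
MSB = 3262.933/2 = 1631.4667; MSW = 354.400/21 = 16.8762
F = MSB/MSW = 96.6727
df = (2, 21)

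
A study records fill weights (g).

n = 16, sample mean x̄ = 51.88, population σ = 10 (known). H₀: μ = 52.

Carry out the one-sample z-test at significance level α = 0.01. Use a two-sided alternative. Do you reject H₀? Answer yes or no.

reject H₀: no

SE = σ/√n = 10/√16 = 2.5000
z = (x̄−μ₀)/SE = (51.88−52)/2.5000 = -0.0480
p-value (two-sided) = 0.96172
At α=0.01: p ≥ α → fail to reject H₀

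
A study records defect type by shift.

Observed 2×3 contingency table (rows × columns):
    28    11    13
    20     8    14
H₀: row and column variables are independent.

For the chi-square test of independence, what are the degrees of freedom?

df = (r−1)(c−1) = (2−1)·(3−1) = 2

degrees of freedom = 2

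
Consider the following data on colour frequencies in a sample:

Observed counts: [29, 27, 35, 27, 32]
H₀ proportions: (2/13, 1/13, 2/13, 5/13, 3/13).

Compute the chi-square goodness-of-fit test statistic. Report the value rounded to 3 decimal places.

test statistic = 44.925

n = 150; E_i = n·p_i = [23.08, 11.54, 23.08, 57.69, 34.62]
χ² = (29−23.08)²/23.08 + (27−11.54)²/11.54 + (35−23.08)²/23.08 + (27−57.69)²/57.69 + (32−34.62)²/34.62 = 44.9249
df = 4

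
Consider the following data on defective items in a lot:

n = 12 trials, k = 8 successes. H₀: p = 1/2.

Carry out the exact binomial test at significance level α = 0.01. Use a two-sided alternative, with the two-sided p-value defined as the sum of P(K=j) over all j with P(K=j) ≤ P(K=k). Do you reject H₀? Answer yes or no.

Exact binomial: n=12, k=8, p₀=1/2=0.5000
P(X=j) = C(n,j)·p₀^j·(1−p₀)^(n−j); p = Σ P(X=j) over j with P(X=j) ≤ P(X=8)
p-value (two-sided) = 0.38770
At α=0.01: p ≥ α → fail to reject H₀

reject H₀: no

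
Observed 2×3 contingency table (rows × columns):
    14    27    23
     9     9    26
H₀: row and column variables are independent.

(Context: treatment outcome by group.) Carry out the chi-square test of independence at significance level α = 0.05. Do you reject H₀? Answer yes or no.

reject H₀: yes

Row totals [64, 44], col totals [23, 36, 49], n=108
χ² = (14−13.63)²/13.63 + (27−21.33)²/21.33 + (23−29.04)²/29.04 + (9−9.37)²/9.37 + (9−14.67)²/14.67 + (26−19.96)²/19.96 = 6.8001
df = 2
p-value (upper-tail) = 0.03337
At α=0.05: p < α → reject H₀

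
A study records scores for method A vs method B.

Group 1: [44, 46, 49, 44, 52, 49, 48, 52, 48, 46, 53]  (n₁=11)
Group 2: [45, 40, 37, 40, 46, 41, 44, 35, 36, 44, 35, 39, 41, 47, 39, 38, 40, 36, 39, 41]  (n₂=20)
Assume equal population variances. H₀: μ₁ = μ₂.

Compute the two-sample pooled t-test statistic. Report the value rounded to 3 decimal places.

test statistic = 6.313

x̄₁=48.273, s₁=3.133, n₁=11
x̄₂=40.150, s₂=3.573, n₂=20
s_p² = [10·3.133² + 19·3.573²]/29 = 11.7494
SE = √(s_p²·(1/11+1/20)) = 1.2867
t = (48.273−40.150)/1.2867 = 6.3128
df = 29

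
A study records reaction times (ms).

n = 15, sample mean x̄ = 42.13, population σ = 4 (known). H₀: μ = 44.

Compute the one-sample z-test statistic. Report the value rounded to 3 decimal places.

SE = σ/√n = 4/√15 = 1.0328
z = (x̄−μ₀)/SE = (42.13−44)/1.0328 = -1.8106

test statistic = -1.811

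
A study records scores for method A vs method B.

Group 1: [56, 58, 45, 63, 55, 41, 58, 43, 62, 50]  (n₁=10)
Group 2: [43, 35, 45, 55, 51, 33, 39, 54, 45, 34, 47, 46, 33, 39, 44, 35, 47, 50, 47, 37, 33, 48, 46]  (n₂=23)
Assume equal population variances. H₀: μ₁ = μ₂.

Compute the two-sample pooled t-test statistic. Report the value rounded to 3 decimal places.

x̄₁=53.100, s₁=7.894, n₁=10
x̄₂=42.870, s₂=6.924, n₂=23
s_p² = [9·7.894² + 22·6.924²]/31 = 52.1132
SE = √(s_p²·(1/10+1/23)) = 2.7344
t = (53.100−42.870)/2.7344 = 3.7413
df = 31

test statistic = 3.741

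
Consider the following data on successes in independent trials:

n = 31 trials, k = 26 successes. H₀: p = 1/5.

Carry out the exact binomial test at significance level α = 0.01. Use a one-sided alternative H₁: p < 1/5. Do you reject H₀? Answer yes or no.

Exact binomial: n=31, k=26, p₀=1/5=0.2000
P(X≤26) from Σ C(n,i)·p₀^i·(1−p₀)^(n−i)
p-value (one-sided, H₁ less) = 1.00000
At α=0.01: p ≥ α → fail to reject H₀

reject H₀: no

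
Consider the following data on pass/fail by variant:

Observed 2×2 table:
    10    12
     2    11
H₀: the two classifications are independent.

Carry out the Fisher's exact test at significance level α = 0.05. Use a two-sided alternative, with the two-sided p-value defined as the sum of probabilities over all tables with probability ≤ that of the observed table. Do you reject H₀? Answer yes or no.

Margins: r₁=22, r₂=13, c₁=12, c₂=23, n=35
p_obs = C(22,10)·C(13,2)/C(35,12); sum pmf over tables with pmf ≤ p_obs
p-value (two-sided) = 0.13905
At α=0.05: p ≥ α → fail to reject H₀

reject H₀: no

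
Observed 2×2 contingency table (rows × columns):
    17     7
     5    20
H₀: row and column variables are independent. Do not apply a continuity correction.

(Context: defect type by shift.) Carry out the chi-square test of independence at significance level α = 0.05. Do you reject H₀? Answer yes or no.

reject H₀: yes

Row totals [24, 25], col totals [22, 27], n=49
χ² = (17−10.78)²/10.78 + (7−13.22)²/13.22 + (5−11.22)²/11.22 + (20−13.78)²/13.78 = 12.7896
df = 1
p-value (upper-tail) = 0.00035
At α=0.05: p < α → reject H₀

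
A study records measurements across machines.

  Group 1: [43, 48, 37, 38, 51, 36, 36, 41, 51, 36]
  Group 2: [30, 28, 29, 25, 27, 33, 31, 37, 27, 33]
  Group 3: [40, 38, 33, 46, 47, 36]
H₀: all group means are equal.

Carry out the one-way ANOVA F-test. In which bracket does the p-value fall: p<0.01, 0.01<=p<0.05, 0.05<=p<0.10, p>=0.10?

Group means [41.70, 30.00, 40.00], grand mean 36.808
SSB = Σnᵢ(x̄ᵢ−x̄)² = 763.938; SSW = ΣΣ(x−x̄ᵢ)² = 618.100
MSB = 763.938/2 = 381.9692; MSW = 618.100/23 = 26.8739
F = MSB/MSW = 14.2134
df = (2, 23)
p-value (upper-tail) = 0.00010
→ bracket: p<0.01

p-value bracket: p<0.01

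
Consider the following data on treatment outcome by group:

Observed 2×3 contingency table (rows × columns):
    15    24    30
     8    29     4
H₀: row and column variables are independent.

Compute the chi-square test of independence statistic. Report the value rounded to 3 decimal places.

Row totals [69, 41], col totals [23, 53, 34], n=110
χ² = (15−14.43)²/14.43 + (24−33.25)²/33.25 + (30−21.33)²/21.33 + (8−8.57)²/8.57 + (29−19.75)²/19.75 + (4−12.67)²/12.67 = 16.4212
df = 2

test statistic = 16.421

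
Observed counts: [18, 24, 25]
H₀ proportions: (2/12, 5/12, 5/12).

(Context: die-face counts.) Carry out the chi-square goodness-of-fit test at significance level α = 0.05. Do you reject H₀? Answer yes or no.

n = 67; E_i = n·p_i = [11.17, 27.92, 27.92]
χ² = (18−11.17)²/11.17 + (24−27.92)²/27.92 + (25−27.92)²/27.92 = 5.0358
df = 2
p-value (upper-tail) = 0.08063
At α=0.05: p ≥ α → fail to reject H₀

reject H₀: no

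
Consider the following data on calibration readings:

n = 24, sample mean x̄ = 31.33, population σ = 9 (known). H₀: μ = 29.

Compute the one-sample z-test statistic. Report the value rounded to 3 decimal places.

SE = σ/√n = 9/√24 = 1.8371
z = (x̄−μ₀)/SE = (31.33−29)/1.8371 = 1.2683

test statistic = 1.268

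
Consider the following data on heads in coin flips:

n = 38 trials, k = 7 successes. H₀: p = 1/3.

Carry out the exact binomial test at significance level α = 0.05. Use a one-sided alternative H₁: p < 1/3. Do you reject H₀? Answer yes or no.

reject H₀: yes

Exact binomial: n=38, k=7, p₀=1/3=0.3333
P(X≤7) from Σ C(n,i)·p₀^i·(1−p₀)^(n−i)
p-value (one-sided, H₁ less) = 0.03323
At α=0.05: p < α → reject H₀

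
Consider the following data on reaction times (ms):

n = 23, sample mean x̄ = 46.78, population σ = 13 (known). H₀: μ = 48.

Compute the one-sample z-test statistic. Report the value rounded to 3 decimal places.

test statistic = -0.450

SE = σ/√n = 13/√23 = 2.7107
z = (x̄−μ₀)/SE = (46.78−48)/2.7107 = -0.4501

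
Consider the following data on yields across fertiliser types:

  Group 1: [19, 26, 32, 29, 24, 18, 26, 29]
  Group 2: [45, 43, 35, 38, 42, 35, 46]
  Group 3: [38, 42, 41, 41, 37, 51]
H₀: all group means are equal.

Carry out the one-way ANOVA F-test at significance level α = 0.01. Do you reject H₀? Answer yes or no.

reject H₀: yes

Group means [25.38, 40.57, 41.67], grand mean 35.095
SSB = Σnᵢ(x̄ᵢ−x̄)² = 1224.887; SSW = ΣΣ(x−x̄ᵢ)² = 416.923
MSB = 1224.887/2 = 612.4435; MSW = 416.923/18 = 23.1624
F = MSB/MSW = 26.4413
df = (2, 18)
p-value (upper-tail) = 0.00000
At α=0.01: p < α → reject H₀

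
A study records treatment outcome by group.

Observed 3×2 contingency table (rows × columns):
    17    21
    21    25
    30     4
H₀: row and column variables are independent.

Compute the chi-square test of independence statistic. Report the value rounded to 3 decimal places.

test statistic = 18.332

Row totals [38, 46, 34], col totals [68, 50], n=118
χ² = (17−21.90)²/21.90 + (21−16.10)²/16.10 + (21−26.51)²/26.51 + (25−19.49)²/19.49 + (30−19.59)²/19.59 + (4−14.41)²/14.41 = 18.3320
df = 2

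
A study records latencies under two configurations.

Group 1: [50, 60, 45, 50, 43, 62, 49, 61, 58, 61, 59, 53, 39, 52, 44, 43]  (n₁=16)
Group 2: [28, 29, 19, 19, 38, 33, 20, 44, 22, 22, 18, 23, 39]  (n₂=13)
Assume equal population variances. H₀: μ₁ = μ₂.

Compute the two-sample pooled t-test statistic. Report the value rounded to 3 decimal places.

x̄₁=51.812, s₁=7.626, n₁=16
x̄₂=27.231, s₂=8.748, n₂=13
s_p² = [15·7.626² + 12·8.748²]/27 = 66.3239
SE = √(s_p²·(1/16+1/13)) = 3.0409
t = (51.812−27.231)/3.0409 = 8.0837
df = 27

test statistic = 8.084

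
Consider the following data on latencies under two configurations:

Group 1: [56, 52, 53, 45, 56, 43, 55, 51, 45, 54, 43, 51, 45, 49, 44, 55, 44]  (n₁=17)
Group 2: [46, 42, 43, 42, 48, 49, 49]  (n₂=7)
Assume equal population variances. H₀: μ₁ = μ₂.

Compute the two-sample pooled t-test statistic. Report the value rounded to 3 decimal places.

test statistic = 1.907

x̄₁=49.471, s₁=4.964, n₁=17
x̄₂=45.571, s₂=3.207, n₂=7
s_p² = [16·4.964² + 6·3.207²]/22 = 20.7250
SE = √(s_p²·(1/17+1/7)) = 2.0445
t = (49.471−45.571)/2.0445 = 1.9072
df = 22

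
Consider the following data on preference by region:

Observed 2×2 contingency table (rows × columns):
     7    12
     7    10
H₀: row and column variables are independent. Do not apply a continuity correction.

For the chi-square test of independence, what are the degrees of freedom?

df = (r−1)(c−1) = (2−1)·(2−1) = 1

degrees of freedom = 1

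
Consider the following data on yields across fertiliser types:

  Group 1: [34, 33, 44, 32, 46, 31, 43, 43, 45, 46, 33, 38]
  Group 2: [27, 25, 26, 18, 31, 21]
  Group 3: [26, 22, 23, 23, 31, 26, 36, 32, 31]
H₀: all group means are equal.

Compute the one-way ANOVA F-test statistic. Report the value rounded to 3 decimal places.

test statistic = 18.389

Group means [39.00, 24.67, 27.78], grand mean 32.074
SSB = Σnᵢ(x̄ᵢ−x̄)² = 1070.963; SSW = ΣΣ(x−x̄ᵢ)² = 698.889
MSB = 1070.963/2 = 535.4815; MSW = 698.889/24 = 29.1204
F = MSB/MSW = 18.3886
df = (2, 24)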